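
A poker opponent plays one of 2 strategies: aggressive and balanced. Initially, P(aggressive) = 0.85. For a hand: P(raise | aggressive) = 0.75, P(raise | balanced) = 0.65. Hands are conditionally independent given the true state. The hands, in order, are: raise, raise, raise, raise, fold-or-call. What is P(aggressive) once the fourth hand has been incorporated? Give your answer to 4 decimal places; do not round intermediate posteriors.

After 'raise': P(aggressive) = 0.75·0.8500 / (0.75·0.8500 + 0.65·0.1500) ≈ 0.8673
After 'raise': P(aggressive) = 0.75·0.8673 / (0.75·0.8673 + 0.65·0.1327) ≈ 0.8830
After 'raise': P(aggressive) = 0.75·0.8830 / (0.75·0.8830 + 0.65·0.1170) ≈ 0.8970
After 'raise': P(aggressive) = 0.75·0.8970 / (0.75·0.8970 + 0.65·0.1030) ≈ 0.9095

0.9095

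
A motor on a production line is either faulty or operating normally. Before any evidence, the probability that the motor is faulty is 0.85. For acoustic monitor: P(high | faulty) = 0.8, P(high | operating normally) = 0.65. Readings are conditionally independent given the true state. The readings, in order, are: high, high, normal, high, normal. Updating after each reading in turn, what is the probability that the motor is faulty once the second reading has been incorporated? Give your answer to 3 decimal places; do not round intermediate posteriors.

After 'high': P(faulty) = 0.8·0.8500 / (0.8·0.8500 + 0.65·0.1500) ≈ 0.8746
After 'high': P(faulty) = 0.8·0.8746 / (0.8·0.8746 + 0.65·0.1254) ≈ 0.8957

0.896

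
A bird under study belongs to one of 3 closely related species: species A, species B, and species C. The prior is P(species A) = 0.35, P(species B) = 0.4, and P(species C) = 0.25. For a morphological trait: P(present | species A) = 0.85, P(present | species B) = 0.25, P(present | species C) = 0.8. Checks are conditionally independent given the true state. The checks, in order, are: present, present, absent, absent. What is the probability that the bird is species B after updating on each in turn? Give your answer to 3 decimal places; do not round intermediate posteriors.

After 'present': normaliser = 0.85·0.3500 + 0.25·0.4000 + 0.8·0.2500; P(species A) ≈ 0.4979, P(species B) ≈ 0.1674, P(species C) ≈ 0.3347
After 'present': normaliser = 0.85·0.4979 + 0.25·0.1674 + 0.8·0.3347; P(species A) ≈ 0.5775, P(species B) ≈ 0.0571, P(species C) ≈ 0.3654
After 'absent': normaliser = 0.15·0.5775 + 0.75·0.0571 + 0.2·0.3654; P(species A) ≈ 0.4277, P(species B) ≈ 0.2114, P(species C) ≈ 0.3608
After 'absent': normaliser = 0.15·0.4277 + 0.75·0.2114 + 0.2·0.3608; P(species A) ≈ 0.2176, P(species B) ≈ 0.5377, P(species C) ≈ 0.2447

0.538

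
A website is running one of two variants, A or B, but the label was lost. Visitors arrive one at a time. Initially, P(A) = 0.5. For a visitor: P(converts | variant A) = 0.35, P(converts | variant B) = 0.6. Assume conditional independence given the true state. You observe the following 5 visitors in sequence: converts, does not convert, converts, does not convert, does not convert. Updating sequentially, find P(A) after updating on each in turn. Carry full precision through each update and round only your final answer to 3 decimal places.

Each posterior becomes the prior for the next update.
After 'converts': P(A) = 0.35·0.5000 / (0.35·0.5000 + 0.6·0.5000) ≈ 0.3684
After 'does not convert': P(A) = 0.65·0.3684 / (0.65·0.3684 + 0.4·0.6316) ≈ 0.4866
After 'converts': P(A) = 0.35·0.4866 / (0.35·0.4866 + 0.6·0.5134) ≈ 0.3561
After 'does not convert': P(A) = 0.65·0.3561 / (0.65·0.3561 + 0.4·0.6439) ≈ 0.4733
After 'does not convert': P(A) = 0.65·0.4733 / (0.65·0.4733 + 0.4·0.5267) ≈ 0.5935

0.594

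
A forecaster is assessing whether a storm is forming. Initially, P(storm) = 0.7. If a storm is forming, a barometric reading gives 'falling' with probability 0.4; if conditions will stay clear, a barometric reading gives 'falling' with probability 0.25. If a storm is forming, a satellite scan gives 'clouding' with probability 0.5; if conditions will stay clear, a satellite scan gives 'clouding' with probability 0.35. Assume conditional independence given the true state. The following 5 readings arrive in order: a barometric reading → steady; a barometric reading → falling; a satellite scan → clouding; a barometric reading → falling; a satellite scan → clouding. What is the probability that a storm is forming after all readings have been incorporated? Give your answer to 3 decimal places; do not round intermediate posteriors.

0.907

Apply Bayes' rule sequentially, carrying P(storm) forward.
After a barometric reading='steady': P(storm) = 0.6·0.7000 / (0.6·0.7000 + 0.75·0.3000) ≈ 0.6512
After a barometric reading='falling': P(storm) = 0.4·0.6512 / (0.4·0.6512 + 0.25·0.3488) ≈ 0.7492
After a satellite scan='clouding': P(storm) = 0.5·0.7492 / (0.5·0.7492 + 0.35·0.2508) ≈ 0.8101
After a barometric reading='falling': P(storm) = 0.4·0.8101 / (0.4·0.8101 + 0.25·0.1899) ≈ 0.8722
After a satellite scan='clouding': P(storm) = 0.5·0.8722 / (0.5·0.8722 + 0.35·0.1278) ≈ 0.9070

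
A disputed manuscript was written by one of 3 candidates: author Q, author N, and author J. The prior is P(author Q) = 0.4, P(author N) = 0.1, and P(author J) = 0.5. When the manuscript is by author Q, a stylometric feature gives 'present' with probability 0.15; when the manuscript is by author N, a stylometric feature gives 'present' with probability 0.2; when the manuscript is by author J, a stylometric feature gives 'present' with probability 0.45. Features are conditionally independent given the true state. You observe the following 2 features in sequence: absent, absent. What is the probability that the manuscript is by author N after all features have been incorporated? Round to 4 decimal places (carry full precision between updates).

0.1269

After 'absent': normaliser = 0.85·0.4000 + 0.8·0.1000 + 0.55·0.5000; P(author Q) ≈ 0.4892, P(author N) ≈ 0.1151, P(author J) ≈ 0.3957
After 'absent': normaliser = 0.85·0.4892 + 0.8·0.1151 + 0.55·0.3957; P(author Q) ≈ 0.5731, P(author N) ≈ 0.1269, P(author J) ≈ 0.3000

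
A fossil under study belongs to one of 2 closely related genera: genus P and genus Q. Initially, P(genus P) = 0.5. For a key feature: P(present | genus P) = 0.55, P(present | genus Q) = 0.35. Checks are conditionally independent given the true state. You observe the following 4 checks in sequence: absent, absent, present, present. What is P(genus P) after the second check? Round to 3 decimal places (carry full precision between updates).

After 'absent': P(genus P) = 0.45·0.5000 / (0.45·0.5000 + 0.65·0.5000) ≈ 0.4091
After 'absent': P(genus P) = 0.45·0.4091 / (0.45·0.4091 + 0.65·0.5909) ≈ 0.3240

0.324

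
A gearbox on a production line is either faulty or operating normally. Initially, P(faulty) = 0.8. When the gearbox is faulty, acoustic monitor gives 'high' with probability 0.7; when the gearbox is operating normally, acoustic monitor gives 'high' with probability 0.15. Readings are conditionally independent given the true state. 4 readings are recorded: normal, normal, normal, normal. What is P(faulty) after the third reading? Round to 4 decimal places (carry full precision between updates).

0.1496

After 'normal': P(faulty) = 0.3·0.8000 / (0.3·0.8000 + 0.85·0.2000) ≈ 0.5854
After 'normal': P(faulty) = 0.3·0.5854 / (0.3·0.5854 + 0.85·0.4146) ≈ 0.3326
After 'normal': P(faulty) = 0.3·0.3326 / (0.3·0.3326 + 0.85·0.6674) ≈ 0.1496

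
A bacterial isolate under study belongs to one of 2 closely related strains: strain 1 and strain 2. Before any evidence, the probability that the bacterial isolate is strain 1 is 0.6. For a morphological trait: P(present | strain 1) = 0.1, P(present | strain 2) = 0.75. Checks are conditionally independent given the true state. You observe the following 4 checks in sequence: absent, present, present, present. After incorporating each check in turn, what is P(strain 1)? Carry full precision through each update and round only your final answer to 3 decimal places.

0.013

After 'absent': P(strain 1) = 0.9·0.6000 / (0.9·0.6000 + 0.25·0.4000) ≈ 0.8438
After 'present': P(strain 1) = 0.1·0.8438 / (0.1·0.8438 + 0.75·0.1562) ≈ 0.4186
After 'present': P(strain 1) = 0.1·0.4186 / (0.1·0.4186 + 0.75·0.5814) ≈ 0.0876
After 'present': P(strain 1) = 0.1·0.0876 / (0.1·0.0876 + 0.75·0.9124) ≈ 0.0126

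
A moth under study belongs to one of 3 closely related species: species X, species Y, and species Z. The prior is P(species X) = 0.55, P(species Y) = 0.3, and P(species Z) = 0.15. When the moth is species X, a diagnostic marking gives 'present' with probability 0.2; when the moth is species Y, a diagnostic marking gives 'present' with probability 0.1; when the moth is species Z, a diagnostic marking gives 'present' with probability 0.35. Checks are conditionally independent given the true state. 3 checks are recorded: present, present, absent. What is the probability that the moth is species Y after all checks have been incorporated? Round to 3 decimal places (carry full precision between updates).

After 'present': normaliser = 0.2·0.5500 + 0.1·0.3000 + 0.35·0.1500; P(species X) ≈ 0.5714, P(species Y) ≈ 0.1558, P(species Z) ≈ 0.2727
After 'present': normaliser = 0.2·0.5714 + 0.1·0.1558 + 0.35·0.2727; P(species X) ≈ 0.5072, P(species Y) ≈ 0.0692, P(species Z) ≈ 0.4236
After 'absent': normaliser = 0.8·0.5072 + 0.9·0.0692 + 0.65·0.4236; P(species X) ≈ 0.5458, P(species Y) ≈ 0.0837, P(species Z) ≈ 0.3704

0.084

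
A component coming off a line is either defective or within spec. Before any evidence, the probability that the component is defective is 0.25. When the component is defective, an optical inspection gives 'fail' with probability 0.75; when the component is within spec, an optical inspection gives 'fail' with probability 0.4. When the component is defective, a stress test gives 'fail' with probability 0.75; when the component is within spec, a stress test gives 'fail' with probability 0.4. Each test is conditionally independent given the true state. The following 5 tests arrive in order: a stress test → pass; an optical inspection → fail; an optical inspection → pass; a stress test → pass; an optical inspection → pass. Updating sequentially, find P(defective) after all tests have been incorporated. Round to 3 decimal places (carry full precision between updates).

After a stress test='pass': P(defective) = 0.25·0.2500 / (0.25·0.2500 + 0.6·0.7500) ≈ 0.1220
After an optical inspection='fail': P(defective) = 0.75·0.1220 / (0.75·0.1220 + 0.4·0.8780) ≈ 0.2066
After an optical inspection='pass': P(defective) = 0.25·0.2066 / (0.25·0.2066 + 0.6·0.7934) ≈ 0.0979
After a stress test='pass': P(defective) = 0.25·0.0979 / (0.25·0.0979 + 0.6·0.9021) ≈ 0.0433
After an optical inspection='pass': P(defective) = 0.25·0.0433 / (0.25·0.0433 + 0.6·0.9567) ≈ 0.0185

0.018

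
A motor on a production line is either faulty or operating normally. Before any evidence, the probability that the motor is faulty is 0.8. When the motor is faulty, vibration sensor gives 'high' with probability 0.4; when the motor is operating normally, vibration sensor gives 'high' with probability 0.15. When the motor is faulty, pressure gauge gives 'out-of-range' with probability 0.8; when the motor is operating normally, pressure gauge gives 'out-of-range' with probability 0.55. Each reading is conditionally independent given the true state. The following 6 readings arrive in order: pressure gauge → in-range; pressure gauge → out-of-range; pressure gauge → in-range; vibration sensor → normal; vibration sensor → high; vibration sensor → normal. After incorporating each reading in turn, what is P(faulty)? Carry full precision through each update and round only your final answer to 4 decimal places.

Each posterior becomes the prior for the next update.
After pressure gauge='in-range': P(faulty) = 0.2·0.8000 / (0.2·0.8000 + 0.45·0.2000) ≈ 0.6400
After pressure gauge='out-of-range': P(faulty) = 0.8·0.6400 / (0.8·0.6400 + 0.55·0.3600) ≈ 0.7211
After pressure gauge='in-range': P(faulty) = 0.2·0.7211 / (0.2·0.7211 + 0.45·0.2789) ≈ 0.5347
After vibration sensor='normal': P(faulty) = 0.6·0.5347 / (0.6·0.5347 + 0.85·0.4653) ≈ 0.4479
After vibration sensor='high': P(faulty) = 0.4·0.4479 / (0.4·0.4479 + 0.15·0.5521) ≈ 0.6839
After vibration sensor='normal': P(faulty) = 0.6·0.6839 / (0.6·0.6839 + 0.85·0.3161) ≈ 0.6043

0.6043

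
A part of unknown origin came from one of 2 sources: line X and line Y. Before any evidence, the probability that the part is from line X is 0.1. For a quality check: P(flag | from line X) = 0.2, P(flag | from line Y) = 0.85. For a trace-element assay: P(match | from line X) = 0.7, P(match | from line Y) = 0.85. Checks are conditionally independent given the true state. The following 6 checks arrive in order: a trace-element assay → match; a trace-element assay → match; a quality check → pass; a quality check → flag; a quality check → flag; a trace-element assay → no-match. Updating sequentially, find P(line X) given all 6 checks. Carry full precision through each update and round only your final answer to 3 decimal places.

0.043

Apply Bayes' rule sequentially, carrying P(line X) forward.
After a trace-element assay='match': P(line X) = 0.7·0.1000 / (0.7·0.1000 + 0.85·0.9000) ≈ 0.0838
After a trace-element assay='match': P(line X) = 0.7·0.0838 / (0.7·0.0838 + 0.85·0.9162) ≈ 0.0701
After a quality check='pass': P(line X) = 0.8·0.0701 / (0.8·0.0701 + 0.15·0.9299) ≈ 0.2867
After a quality check='flag': P(line X) = 0.2·0.2867 / (0.2·0.2867 + 0.85·0.7133) ≈ 0.0864
After a quality check='flag': P(line X) = 0.2·0.0864 / (0.2·0.0864 + 0.85·0.9136) ≈ 0.0218
After a trace-element assay='no-match': P(line X) = 0.3·0.0218 / (0.3·0.0218 + 0.15·0.9782) ≈ 0.0426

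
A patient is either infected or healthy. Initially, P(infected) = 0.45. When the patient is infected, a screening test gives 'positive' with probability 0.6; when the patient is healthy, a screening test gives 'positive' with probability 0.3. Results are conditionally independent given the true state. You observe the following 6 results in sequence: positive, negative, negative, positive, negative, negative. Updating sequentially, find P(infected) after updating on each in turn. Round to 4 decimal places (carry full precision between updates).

0.2587

After 'positive': P(infected) = 0.6·0.4500 / (0.6·0.4500 + 0.3·0.5500) ≈ 0.6207
After 'negative': P(infected) = 0.4·0.6207 / (0.4·0.6207 + 0.7·0.3793) ≈ 0.4832
After 'negative': P(infected) = 0.4·0.4832 / (0.4·0.4832 + 0.7·0.5168) ≈ 0.3482
After 'positive': P(infected) = 0.6·0.3482 / (0.6·0.3482 + 0.3·0.6518) ≈ 0.5166
After 'negative': P(infected) = 0.4·0.5166 / (0.4·0.5166 + 0.7·0.4834) ≈ 0.3791
After 'negative': P(infected) = 0.4·0.3791 / (0.4·0.3791 + 0.7·0.6209) ≈ 0.2587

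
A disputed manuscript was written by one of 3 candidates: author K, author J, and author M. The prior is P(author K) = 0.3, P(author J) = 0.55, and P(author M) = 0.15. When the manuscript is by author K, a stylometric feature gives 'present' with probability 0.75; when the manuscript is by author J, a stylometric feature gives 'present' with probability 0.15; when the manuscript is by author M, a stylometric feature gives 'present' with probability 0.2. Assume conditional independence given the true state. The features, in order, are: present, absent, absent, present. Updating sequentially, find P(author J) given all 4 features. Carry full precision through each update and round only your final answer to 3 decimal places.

0.383

Each posterior becomes the prior for the next update.
After 'present': normaliser = 0.75·0.3000 + 0.15·0.5500 + 0.2·0.1500; P(author K) ≈ 0.6667, P(author J) ≈ 0.2444, P(author M) ≈ 0.0889
After 'absent': normaliser = 0.25·0.6667 + 0.85·0.2444 + 0.8·0.0889; P(author K) ≈ 0.3741, P(author J) ≈ 0.4663, P(author M) ≈ 0.1596
After 'absent': normaliser = 0.25·0.3741 + 0.85·0.4663 + 0.8·0.1596; P(author K) ≈ 0.1514, P(author J) ≈ 0.6418, P(author M) ≈ 0.2067
After 'present': normaliser = 0.75·0.1514 + 0.15·0.6418 + 0.2·0.2067; P(author K) ≈ 0.4521, P(author J) ≈ 0.3833, P(author M) ≈ 0.1646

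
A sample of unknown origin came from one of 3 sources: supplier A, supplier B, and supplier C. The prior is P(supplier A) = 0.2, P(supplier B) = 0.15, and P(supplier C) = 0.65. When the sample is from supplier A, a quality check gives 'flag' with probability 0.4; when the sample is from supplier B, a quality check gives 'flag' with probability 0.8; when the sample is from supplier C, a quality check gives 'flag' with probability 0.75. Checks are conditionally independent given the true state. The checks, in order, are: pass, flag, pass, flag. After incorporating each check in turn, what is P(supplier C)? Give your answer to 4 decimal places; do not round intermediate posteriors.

Apply Bayes' rule sequentially, carrying P(supplier C) forward.
After 'pass': normaliser = 0.6·0.2000 + 0.2·0.1500 + 0.25·0.6500; P(supplier A) ≈ 0.3840, P(supplier B) ≈ 0.0960, P(supplier C) ≈ 0.5200
After 'flag': normaliser = 0.4·0.3840 + 0.8·0.0960 + 0.75·0.5200; P(supplier A) ≈ 0.2476, P(supplier B) ≈ 0.1238, P(supplier C) ≈ 0.6286
After 'pass': normaliser = 0.6·0.2476 + 0.2·0.1238 + 0.25·0.6286; P(supplier A) ≈ 0.4495, P(supplier B) ≈ 0.0749, P(supplier C) ≈ 0.4756
After 'flag': normaliser = 0.4·0.4495 + 0.8·0.0749 + 0.75·0.4756; P(supplier A) ≈ 0.3015, P(supplier B) ≈ 0.1005, P(supplier C) ≈ 0.5980

0.5980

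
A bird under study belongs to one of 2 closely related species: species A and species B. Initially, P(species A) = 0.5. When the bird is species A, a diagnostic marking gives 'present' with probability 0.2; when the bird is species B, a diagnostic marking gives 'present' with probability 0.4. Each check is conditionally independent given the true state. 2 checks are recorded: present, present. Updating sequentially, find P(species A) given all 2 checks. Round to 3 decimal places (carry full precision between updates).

0.200

After 'present': P(species A) = 0.2·0.5000 / (0.2·0.5000 + 0.4·0.5000) ≈ 0.3333
After 'present': P(species A) = 0.2·0.3333 / (0.2·0.3333 + 0.4·0.6667) ≈ 0.2000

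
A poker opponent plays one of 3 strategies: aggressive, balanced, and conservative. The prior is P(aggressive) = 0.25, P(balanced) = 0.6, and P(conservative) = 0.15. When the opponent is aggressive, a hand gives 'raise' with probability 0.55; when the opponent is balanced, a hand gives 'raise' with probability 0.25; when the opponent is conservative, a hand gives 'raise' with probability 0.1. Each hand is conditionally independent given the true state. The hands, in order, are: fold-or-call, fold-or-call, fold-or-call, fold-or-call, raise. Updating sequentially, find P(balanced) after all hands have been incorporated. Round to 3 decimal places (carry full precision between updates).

0.754

Apply Bayes' rule sequentially, carrying P(balanced) forward.
After 'fold-or-call': normaliser = 0.45·0.2500 + 0.75·0.6000 + 0.9·0.1500; P(aggressive) ≈ 0.1613, P(balanced) ≈ 0.6452, P(conservative) ≈ 0.1935
After 'fold-or-call': normaliser = 0.45·0.1613 + 0.75·0.6452 + 0.9·0.1935; P(aggressive) ≈ 0.0993, P(balanced) ≈ 0.6623, P(conservative) ≈ 0.2384
After 'fold-or-call': normaliser = 0.45·0.0993 + 0.75·0.6623 + 0.9·0.2384; P(aggressive) ≈ 0.0591, P(balanced) ≈ 0.6570, P(conservative) ≈ 0.2838
After 'fold-or-call': normaliser = 0.45·0.0591 + 0.75·0.6570 + 0.9·0.2838; P(aggressive) ≈ 0.0343, P(balanced) ≈ 0.6360, P(conservative) ≈ 0.3297
After 'raise': normaliser = 0.55·0.0343 + 0.25·0.6360 + 0.1·0.3297; P(aggressive) ≈ 0.0896, P(balanced) ≈ 0.7541, P(conservative) ≈ 0.1564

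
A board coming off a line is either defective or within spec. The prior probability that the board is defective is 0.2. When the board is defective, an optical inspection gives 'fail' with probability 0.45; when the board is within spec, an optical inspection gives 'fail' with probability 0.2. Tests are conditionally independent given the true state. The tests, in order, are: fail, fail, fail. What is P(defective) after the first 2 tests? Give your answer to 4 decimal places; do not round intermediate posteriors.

After 'fail': P(defective) = 0.45·0.2000 / (0.45·0.2000 + 0.2·0.8000) ≈ 0.3600
After 'fail': P(defective) = 0.45·0.3600 / (0.45·0.3600 + 0.2·0.6400) ≈ 0.5586

0.5586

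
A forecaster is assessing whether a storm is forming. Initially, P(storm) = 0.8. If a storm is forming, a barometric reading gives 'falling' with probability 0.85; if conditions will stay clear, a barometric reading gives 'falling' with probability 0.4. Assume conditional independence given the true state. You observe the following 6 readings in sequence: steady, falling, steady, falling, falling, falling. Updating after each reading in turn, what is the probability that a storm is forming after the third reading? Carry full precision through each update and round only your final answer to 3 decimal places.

0.347

After 'steady': P(storm) = 0.15·0.8000 / (0.15·0.8000 + 0.6·0.2000) ≈ 0.5000
After 'falling': P(storm) = 0.85·0.5000 / (0.85·0.5000 + 0.4·0.5000) ≈ 0.6800
After 'steady': P(storm) = 0.15·0.6800 / (0.15·0.6800 + 0.6·0.3200) ≈ 0.3469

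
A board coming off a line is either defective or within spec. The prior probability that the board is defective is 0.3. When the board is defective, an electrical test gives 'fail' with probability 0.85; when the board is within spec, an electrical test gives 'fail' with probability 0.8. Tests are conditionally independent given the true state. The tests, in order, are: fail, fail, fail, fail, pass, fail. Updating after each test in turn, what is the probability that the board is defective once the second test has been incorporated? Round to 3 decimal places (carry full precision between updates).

0.326

Each posterior becomes the prior for the next update.
After 'fail': P(defective) = 0.85·0.3000 / (0.85·0.3000 + 0.8·0.7000) ≈ 0.3129
After 'fail': P(defective) = 0.85·0.3129 / (0.85·0.3129 + 0.8·0.6871) ≈ 0.3261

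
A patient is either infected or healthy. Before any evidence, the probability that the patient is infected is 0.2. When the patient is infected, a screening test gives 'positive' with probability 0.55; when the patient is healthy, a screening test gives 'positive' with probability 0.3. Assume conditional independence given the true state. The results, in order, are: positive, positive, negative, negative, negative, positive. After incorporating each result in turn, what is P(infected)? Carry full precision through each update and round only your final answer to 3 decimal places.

After 'positive': P(infected) = 0.55·0.2000 / (0.55·0.2000 + 0.3·0.8000) ≈ 0.3143
After 'positive': P(infected) = 0.55·0.3143 / (0.55·0.3143 + 0.3·0.6857) ≈ 0.4566
After 'negative': P(infected) = 0.45·0.4566 / (0.45·0.4566 + 0.7·0.5434) ≈ 0.3507
After 'negative': P(infected) = 0.45·0.3507 / (0.45·0.3507 + 0.7·0.6493) ≈ 0.2578
After 'negative': P(infected) = 0.45·0.2578 / (0.45·0.2578 + 0.7·0.7422) ≈ 0.1825
After 'positive': P(infected) = 0.55·0.1825 / (0.55·0.1825 + 0.3·0.8175) ≈ 0.2904

0.290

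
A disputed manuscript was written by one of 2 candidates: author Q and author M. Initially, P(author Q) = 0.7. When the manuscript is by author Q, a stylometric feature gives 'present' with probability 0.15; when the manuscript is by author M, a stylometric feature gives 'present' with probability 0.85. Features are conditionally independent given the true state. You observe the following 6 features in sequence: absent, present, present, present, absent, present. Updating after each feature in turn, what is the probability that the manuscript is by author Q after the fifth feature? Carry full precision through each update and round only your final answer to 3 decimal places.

After 'absent': P(author Q) = 0.85·0.7000 / (0.85·0.7000 + 0.15·0.3000) ≈ 0.9297
After 'present': P(author Q) = 0.15·0.9297 / (0.15·0.9297 + 0.85·0.0703) ≈ 0.7000
After 'present': P(author Q) = 0.15·0.7000 / (0.15·0.7000 + 0.85·0.3000) ≈ 0.2917
After 'present': P(author Q) = 0.15·0.2917 / (0.15·0.2917 + 0.85·0.7083) ≈ 0.0677
After 'absent': P(author Q) = 0.85·0.0677 / (0.85·0.0677 + 0.15·0.9323) ≈ 0.2917

0.292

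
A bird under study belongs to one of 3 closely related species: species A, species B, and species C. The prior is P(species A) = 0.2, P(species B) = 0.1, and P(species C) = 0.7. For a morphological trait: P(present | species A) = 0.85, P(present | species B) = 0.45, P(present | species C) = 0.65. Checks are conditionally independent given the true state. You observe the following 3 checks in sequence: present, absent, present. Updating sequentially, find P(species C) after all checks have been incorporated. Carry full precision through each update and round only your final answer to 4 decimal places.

After 'present': normaliser = 0.85·0.2000 + 0.45·0.1000 + 0.65·0.7000; P(species A) ≈ 0.2537, P(species B) ≈ 0.0672, P(species C) ≈ 0.6791
After 'absent': normaliser = 0.15·0.2537 + 0.55·0.0672 + 0.35·0.6791; P(species A) ≈ 0.1217, P(species B) ≈ 0.1181, P(species C) ≈ 0.7601
After 'present': normaliser = 0.85·0.1217 + 0.45·0.1181 + 0.65·0.7601; P(species A) ≈ 0.1590, P(species B) ≈ 0.0817, P(species C) ≈ 0.7593

0.7593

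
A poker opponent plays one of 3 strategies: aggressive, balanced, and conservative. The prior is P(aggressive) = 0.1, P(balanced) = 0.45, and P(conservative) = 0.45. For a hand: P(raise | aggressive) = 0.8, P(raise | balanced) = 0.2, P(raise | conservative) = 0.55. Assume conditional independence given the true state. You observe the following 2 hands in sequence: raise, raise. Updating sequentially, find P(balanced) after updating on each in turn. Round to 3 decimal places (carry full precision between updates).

After 'raise': normaliser = 0.8·0.1000 + 0.2·0.4500 + 0.55·0.4500; P(aggressive) ≈ 0.1916, P(balanced) ≈ 0.2156, P(conservative) ≈ 0.5928
After 'raise': normaliser = 0.8·0.1916 + 0.2·0.2156 + 0.55·0.5928; P(aggressive) ≈ 0.2934, P(balanced) ≈ 0.0825, P(conservative) ≈ 0.6241

0.083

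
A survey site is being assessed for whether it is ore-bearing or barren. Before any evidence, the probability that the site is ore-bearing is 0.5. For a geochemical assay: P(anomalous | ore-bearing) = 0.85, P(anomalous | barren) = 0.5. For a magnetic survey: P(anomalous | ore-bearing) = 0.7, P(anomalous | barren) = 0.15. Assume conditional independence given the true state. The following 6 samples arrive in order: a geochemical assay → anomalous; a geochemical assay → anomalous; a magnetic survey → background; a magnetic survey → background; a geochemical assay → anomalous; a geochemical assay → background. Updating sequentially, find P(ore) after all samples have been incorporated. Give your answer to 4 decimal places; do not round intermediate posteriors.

0.1551

After a geochemical assay='anomalous': P(ore) = 0.85·0.5000 / (0.85·0.5000 + 0.5·0.5000) ≈ 0.6296
After a geochemical assay='anomalous': P(ore) = 0.85·0.6296 / (0.85·0.6296 + 0.5·0.3704) ≈ 0.7429
After a magnetic survey='background': P(ore) = 0.3·0.7429 / (0.3·0.7429 + 0.85·0.2571) ≈ 0.5050
After a magnetic survey='background': P(ore) = 0.3·0.5050 / (0.3·0.5050 + 0.85·0.4950) ≈ 0.2647
After a geochemical assay='anomalous': P(ore) = 0.85·0.2647 / (0.85·0.2647 + 0.5·0.7353) ≈ 0.3797
After a geochemical assay='background': P(ore) = 0.15·0.3797 / (0.15·0.3797 + 0.5·0.6203) ≈ 0.1551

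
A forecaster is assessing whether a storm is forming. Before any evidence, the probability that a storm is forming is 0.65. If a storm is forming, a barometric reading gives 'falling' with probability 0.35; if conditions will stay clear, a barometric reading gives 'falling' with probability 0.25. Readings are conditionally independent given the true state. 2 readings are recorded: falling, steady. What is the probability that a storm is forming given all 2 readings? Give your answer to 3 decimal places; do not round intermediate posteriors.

0.693

After 'falling': P(storm) = 0.35·0.6500 / (0.35·0.6500 + 0.25·0.3500) ≈ 0.7222
After 'steady': P(storm) = 0.65·0.7222 / (0.65·0.7222 + 0.75·0.2778) ≈ 0.6926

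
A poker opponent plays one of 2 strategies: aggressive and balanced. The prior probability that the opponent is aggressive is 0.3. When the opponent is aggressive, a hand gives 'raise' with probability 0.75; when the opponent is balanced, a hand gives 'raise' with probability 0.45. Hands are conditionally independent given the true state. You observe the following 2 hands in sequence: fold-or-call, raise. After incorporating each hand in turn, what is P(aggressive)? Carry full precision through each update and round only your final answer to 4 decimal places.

Apply Bayes' rule sequentially, carrying P(aggressive) forward.
After 'fold-or-call': P(aggressive) = 0.25·0.3000 / (0.25·0.3000 + 0.55·0.7000) ≈ 0.1630
After 'raise': P(aggressive) = 0.75·0.1630 / (0.75·0.1630 + 0.45·0.8370) ≈ 0.2451

0.2451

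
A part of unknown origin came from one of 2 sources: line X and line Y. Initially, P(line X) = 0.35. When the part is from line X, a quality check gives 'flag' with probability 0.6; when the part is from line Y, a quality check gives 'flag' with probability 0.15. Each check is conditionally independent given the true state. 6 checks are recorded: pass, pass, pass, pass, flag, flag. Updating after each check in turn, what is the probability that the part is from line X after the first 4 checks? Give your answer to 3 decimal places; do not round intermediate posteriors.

After 'pass': P(line X) = 0.4·0.3500 / (0.4·0.3500 + 0.85·0.6500) ≈ 0.2022
After 'pass': P(line X) = 0.4·0.2022 / (0.4·0.2022 + 0.85·0.7978) ≈ 0.1065
After 'pass': P(line X) = 0.4·0.1065 / (0.4·0.1065 + 0.85·0.8935) ≈ 0.0531
After 'pass': P(line X) = 0.4·0.0531 / (0.4·0.0531 + 0.85·0.9469) ≈ 0.0257

0.026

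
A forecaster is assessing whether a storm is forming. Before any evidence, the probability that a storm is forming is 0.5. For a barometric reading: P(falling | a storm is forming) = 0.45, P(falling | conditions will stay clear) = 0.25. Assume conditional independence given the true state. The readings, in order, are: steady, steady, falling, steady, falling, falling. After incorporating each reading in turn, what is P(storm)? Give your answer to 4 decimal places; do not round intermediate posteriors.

After 'steady': P(storm) = 0.55·0.5000 / (0.55·0.5000 + 0.75·0.5000) ≈ 0.4231
After 'steady': P(storm) = 0.55·0.4231 / (0.55·0.4231 + 0.75·0.5769) ≈ 0.3497
After 'falling': P(storm) = 0.45·0.3497 / (0.45·0.3497 + 0.25·0.6503) ≈ 0.4919
After 'steady': P(storm) = 0.55·0.4919 / (0.55·0.4919 + 0.75·0.5081) ≈ 0.4152
After 'falling': P(storm) = 0.45·0.4152 / (0.45·0.4152 + 0.25·0.5848) ≈ 0.5610
After 'falling': P(storm) = 0.45·0.5610 / (0.45·0.5610 + 0.25·0.4390) ≈ 0.6970

0.6970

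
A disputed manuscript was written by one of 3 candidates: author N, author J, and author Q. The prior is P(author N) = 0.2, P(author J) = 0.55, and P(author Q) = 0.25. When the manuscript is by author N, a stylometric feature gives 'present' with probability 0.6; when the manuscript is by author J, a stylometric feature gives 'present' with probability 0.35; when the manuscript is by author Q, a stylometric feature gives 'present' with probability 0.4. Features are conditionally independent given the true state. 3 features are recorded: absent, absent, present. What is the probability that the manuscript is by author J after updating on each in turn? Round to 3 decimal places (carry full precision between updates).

After 'absent': normaliser = 0.4·0.2000 + 0.65·0.5500 + 0.6·0.2500; P(author N) ≈ 0.1362, P(author J) ≈ 0.6085, P(author Q) ≈ 0.2553
After 'absent': normaliser = 0.4·0.1362 + 0.65·0.6085 + 0.6·0.2553; P(author N) ≈ 0.0903, P(author J) ≈ 0.6557, P(author Q) ≈ 0.2540
After 'present': normaliser = 0.6·0.0903 + 0.35·0.6557 + 0.4·0.2540; P(author N) ≈ 0.1406, P(author J) ≈ 0.5957, P(author Q) ≈ 0.2637

0.596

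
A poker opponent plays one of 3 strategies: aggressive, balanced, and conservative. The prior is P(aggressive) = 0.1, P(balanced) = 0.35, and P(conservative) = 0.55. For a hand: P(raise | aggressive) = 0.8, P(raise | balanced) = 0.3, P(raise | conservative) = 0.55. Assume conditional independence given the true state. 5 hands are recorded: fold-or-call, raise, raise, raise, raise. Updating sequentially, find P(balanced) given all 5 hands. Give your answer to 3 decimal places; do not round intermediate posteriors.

0.060

After 'fold-or-call': normaliser = 0.2·0.1000 + 0.7·0.3500 + 0.45·0.5500; P(aggressive) ≈ 0.0390, P(balanced) ≈ 0.4780, P(conservative) ≈ 0.4829
After 'raise': normaliser = 0.8·0.0390 + 0.3·0.4780 + 0.55·0.4829; P(aggressive) ≈ 0.0709, P(balanced) ≈ 0.3258, P(conservative) ≈ 0.6033
After 'raise': normaliser = 0.8·0.0709 + 0.3·0.3258 + 0.55·0.6033; P(aggressive) ≈ 0.1167, P(balanced) ≈ 0.2010, P(conservative) ≈ 0.6824
After 'raise': normaliser = 0.8·0.1167 + 0.3·0.2010 + 0.55·0.6824; P(aggressive) ≈ 0.1765, P(balanced) ≈ 0.1140, P(conservative) ≈ 0.7096
After 'raise': normaliser = 0.8·0.1765 + 0.3·0.1140 + 0.55·0.7096; P(aggressive) ≈ 0.2496, P(balanced) ≈ 0.0605, P(conservative) ≈ 0.6900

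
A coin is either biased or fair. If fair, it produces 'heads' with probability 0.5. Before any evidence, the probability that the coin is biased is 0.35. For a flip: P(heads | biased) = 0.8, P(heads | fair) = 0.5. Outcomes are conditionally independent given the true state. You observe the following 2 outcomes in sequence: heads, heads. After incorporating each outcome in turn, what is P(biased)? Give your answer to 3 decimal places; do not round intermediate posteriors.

0.580

After 'heads': P(biased) = 0.8·0.3500 / (0.8·0.3500 + 0.5·0.6500) ≈ 0.4628
After 'heads': P(biased) = 0.8·0.4628 / (0.8·0.4628 + 0.5·0.5372) ≈ 0.5796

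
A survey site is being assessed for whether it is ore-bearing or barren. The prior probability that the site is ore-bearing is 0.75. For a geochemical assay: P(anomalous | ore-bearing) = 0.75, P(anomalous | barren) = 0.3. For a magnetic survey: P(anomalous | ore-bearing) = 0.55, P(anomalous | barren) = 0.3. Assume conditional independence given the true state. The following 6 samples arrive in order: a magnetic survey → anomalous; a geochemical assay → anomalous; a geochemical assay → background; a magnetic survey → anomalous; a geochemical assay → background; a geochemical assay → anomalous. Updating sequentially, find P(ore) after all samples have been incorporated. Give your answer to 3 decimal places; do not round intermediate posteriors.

After a magnetic survey='anomalous': P(ore) = 0.55·0.7500 / (0.55·0.7500 + 0.3·0.2500) ≈ 0.8462
After a geochemical assay='anomalous': P(ore) = 0.75·0.8462 / (0.75·0.8462 + 0.3·0.1538) ≈ 0.9322
After a geochemical assay='background': P(ore) = 0.25·0.9322 / (0.25·0.9322 + 0.7·0.0678) ≈ 0.8308
After a magnetic survey='anomalous': P(ore) = 0.55·0.8308 / (0.55·0.8308 + 0.3·0.1692) ≈ 0.9000
After a geochemical assay='background': P(ore) = 0.25·0.9000 / (0.25·0.9000 + 0.7·0.1000) ≈ 0.7628
After a geochemical assay='anomalous': P(ore) = 0.75·0.7628 / (0.75·0.7628 + 0.3·0.2372) ≈ 0.8894

0.889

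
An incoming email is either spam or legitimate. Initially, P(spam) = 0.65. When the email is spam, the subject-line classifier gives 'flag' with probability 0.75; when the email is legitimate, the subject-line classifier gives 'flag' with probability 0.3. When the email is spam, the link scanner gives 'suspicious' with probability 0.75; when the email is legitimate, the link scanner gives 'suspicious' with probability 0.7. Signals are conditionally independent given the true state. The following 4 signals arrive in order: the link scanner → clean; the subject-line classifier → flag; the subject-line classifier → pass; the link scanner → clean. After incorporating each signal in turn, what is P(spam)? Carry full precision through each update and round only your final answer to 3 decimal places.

0.535

After the link scanner='clean': P(spam) = 0.25·0.6500 / (0.25·0.6500 + 0.3·0.3500) ≈ 0.6075
After the subject-line classifier='flag': P(spam) = 0.75·0.6075 / (0.75·0.6075 + 0.3·0.3925) ≈ 0.7946
After the subject-line classifier='pass': P(spam) = 0.25·0.7946 / (0.25·0.7946 + 0.7·0.2054) ≈ 0.5801
After the link scanner='clean': P(spam) = 0.25·0.5801 / (0.25·0.5801 + 0.3·0.4199) ≈ 0.5352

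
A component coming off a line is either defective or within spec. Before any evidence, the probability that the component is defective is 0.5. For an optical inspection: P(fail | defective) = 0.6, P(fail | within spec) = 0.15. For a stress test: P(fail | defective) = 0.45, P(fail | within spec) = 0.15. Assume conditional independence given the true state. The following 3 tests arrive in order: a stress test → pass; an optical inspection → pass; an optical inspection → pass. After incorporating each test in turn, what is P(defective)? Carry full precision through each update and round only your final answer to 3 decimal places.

0.125

After a stress test='pass': P(defective) = 0.55·0.5000 / (0.55·0.5000 + 0.85·0.5000) ≈ 0.3929
After an optical inspection='pass': P(defective) = 0.4·0.3929 / (0.4·0.3929 + 0.85·0.6071) ≈ 0.2334
After an optical inspection='pass': P(defective) = 0.4·0.2334 / (0.4·0.2334 + 0.85·0.7666) ≈ 0.1253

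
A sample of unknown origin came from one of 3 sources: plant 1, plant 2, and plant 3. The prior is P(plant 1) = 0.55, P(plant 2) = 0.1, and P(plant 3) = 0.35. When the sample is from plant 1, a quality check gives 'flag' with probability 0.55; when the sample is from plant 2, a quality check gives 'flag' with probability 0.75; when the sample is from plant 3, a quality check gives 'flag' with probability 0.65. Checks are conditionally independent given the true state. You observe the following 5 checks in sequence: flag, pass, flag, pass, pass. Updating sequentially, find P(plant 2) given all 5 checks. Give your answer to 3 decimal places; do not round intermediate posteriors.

After 'flag': normaliser = 0.55·0.5500 + 0.75·0.1000 + 0.65·0.3500; P(plant 1) ≈ 0.5000, P(plant 2) ≈ 0.1240, P(plant 3) ≈ 0.3760
After 'pass': normaliser = 0.45·0.5000 + 0.25·0.1240 + 0.35·0.3760; P(plant 1) ≈ 0.5805, P(plant 2) ≈ 0.0800, P(plant 3) ≈ 0.3396
After 'flag': normaliser = 0.55·0.5805 + 0.75·0.0800 + 0.65·0.3396; P(plant 1) ≈ 0.5322, P(plant 2) ≈ 0.1000, P(plant 3) ≈ 0.3679
After 'pass': normaliser = 0.45·0.5322 + 0.25·0.1000 + 0.35·0.3679; P(plant 1) ≈ 0.6090, P(plant 2) ≈ 0.0635, P(plant 3) ≈ 0.3274
After 'pass': normaliser = 0.45·0.6090 + 0.25·0.0635 + 0.35·0.3274; P(plant 1) ≈ 0.6774, P(plant 2) ≈ 0.0393, P(plant 3) ≈ 0.2833

0.039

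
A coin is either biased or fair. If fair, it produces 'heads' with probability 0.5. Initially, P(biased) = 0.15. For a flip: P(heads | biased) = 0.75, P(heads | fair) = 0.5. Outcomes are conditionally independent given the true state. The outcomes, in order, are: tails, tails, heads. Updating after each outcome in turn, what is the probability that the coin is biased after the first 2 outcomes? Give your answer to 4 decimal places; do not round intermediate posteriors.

Each posterior becomes the prior for the next update.
After 'tails': P(biased) = 0.25·0.1500 / (0.25·0.1500 + 0.5·0.8500) ≈ 0.0811
After 'tails': P(biased) = 0.25·0.0811 / (0.25·0.0811 + 0.5·0.9189) ≈ 0.0423

0.0423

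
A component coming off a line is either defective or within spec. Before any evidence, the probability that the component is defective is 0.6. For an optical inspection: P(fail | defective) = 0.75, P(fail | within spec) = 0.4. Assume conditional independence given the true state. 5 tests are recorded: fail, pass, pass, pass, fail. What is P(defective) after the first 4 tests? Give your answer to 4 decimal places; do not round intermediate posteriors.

After 'fail': P(defective) = 0.75·0.6000 / (0.75·0.6000 + 0.4·0.4000) ≈ 0.7377
After 'pass': P(defective) = 0.25·0.7377 / (0.25·0.7377 + 0.6·0.2623) ≈ 0.5396
After 'pass': P(defective) = 0.25·0.5396 / (0.25·0.5396 + 0.6·0.4604) ≈ 0.3281
After 'pass': P(defective) = 0.25·0.3281 / (0.25·0.3281 + 0.6·0.6719) ≈ 0.1691

0.1691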